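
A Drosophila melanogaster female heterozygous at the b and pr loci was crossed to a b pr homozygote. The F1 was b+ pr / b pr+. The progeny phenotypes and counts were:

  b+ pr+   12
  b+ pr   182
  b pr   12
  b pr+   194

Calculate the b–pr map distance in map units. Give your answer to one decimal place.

6.0 map units

The recombinant classes are b+ pr+ and b pr: 12 + 12 = 24.
Recombination frequency = 24/400 = 0.0600 ≈ 6.0%, i.e. 6.0 map units.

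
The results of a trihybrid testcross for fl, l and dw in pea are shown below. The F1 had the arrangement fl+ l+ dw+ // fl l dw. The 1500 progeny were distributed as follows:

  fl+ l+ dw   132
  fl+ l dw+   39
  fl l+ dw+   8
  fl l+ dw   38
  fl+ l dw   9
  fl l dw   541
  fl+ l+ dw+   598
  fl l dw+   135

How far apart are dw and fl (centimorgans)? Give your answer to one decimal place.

18.9 centimorgans

The two rarest classes, fl l+ dw+ and fl+ l dw, are the double crossovers. Comparing them with the parentals, only the fl allele has switched, so fl is the middle locus and the order is l – fl – dw.
Crossovers in the fl–dw interval produce the single-crossover classes fl+ l+ dw and fl l dw+ (132 + 135 = 267) plus the double crossovers (17).
RF(fl–dw) = (267 + 17) / 1500 = 284/1500 = 0.1893 → 18.9 centimorgans.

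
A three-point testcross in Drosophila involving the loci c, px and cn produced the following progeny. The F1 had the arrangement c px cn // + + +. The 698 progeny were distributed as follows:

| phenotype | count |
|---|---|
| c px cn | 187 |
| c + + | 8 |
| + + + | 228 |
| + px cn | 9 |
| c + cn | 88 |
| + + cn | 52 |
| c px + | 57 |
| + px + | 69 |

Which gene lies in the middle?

The two rarest classes, + px cn and c + +, are the double crossovers. Comparing them with the parentals, only the c allele has switched, so c is the middle locus and the order is cn – c – px.

c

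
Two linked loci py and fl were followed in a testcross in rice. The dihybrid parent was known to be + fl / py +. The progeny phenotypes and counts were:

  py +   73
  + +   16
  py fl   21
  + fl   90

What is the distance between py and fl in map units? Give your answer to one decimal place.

18.5 map units

The recombinant classes are + + and py fl: 16 + 21 = 37.
Recombination frequency = 37/200 = 0.1850 ≈ 18.5%, i.e. 18.5 map units.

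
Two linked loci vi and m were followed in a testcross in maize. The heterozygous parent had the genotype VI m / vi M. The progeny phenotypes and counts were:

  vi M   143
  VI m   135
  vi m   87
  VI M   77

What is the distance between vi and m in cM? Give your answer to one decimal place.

The recombinant classes are VI M and vi m: 77 + 87 = 164.
Recombination frequency = 164/442 = 0.3710 ≈ 37.1%, i.e. 37.1 cM.

37.1 cM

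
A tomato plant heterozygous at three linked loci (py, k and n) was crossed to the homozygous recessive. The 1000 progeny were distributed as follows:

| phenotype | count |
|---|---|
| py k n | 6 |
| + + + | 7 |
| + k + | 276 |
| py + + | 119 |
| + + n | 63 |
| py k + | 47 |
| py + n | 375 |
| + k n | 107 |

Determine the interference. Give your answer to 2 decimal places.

The two most frequent reciprocal classes, py + n and + k +, are the parental types, so the F1 was py + n / + k +.
The two rarest classes, py k n and + + +, are the double crossovers. Comparing them with the parentals, only the k allele has switched, so k is the middle locus and the order is n – k – py.
n–k: (226 + 13)/1000 = 0.2390; k–py: (110 + 13)/1000 = 0.1230.
Expected DCO frequency = 0.2390 × 0.1230 ≈ 0.02940; observed = 13/1000 ≈ 0.01300.
Coefficient of coincidence = 0.01300/0.02940 ≈ 0.44; interference = 1 − 0.44 = 0.56.

0.56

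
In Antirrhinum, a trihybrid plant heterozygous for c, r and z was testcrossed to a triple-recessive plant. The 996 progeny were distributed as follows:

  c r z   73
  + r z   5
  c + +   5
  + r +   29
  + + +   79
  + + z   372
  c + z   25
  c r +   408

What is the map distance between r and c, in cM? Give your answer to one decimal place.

6.4 cM

The two most frequent reciprocal classes, c r + and + + z, are the parental types, so the F1 was c r + / + + z.
The two rarest classes, c + + and + r z, are the double crossovers. Comparing them with the parentals, only the r allele has switched, so r is the middle locus and the order is z – r – c.
Crossovers in the r–c interval produce the single-crossover classes + r + and c + z (29 + 25 = 54) plus the double crossovers (10).
RF(r–c) = (54 + 10) / 996 = 64/996 = 0.0643 → 6.4 cM.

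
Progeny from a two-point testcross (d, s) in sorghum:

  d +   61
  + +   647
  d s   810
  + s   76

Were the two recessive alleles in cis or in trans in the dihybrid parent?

cis

The two most frequent classes are + + (647) and d s (810); these are the parental (non-recombinant) types.
So the F1 carried + + on one chromosome and d s on the other — the recessive alleles are on the same chromosome (cis / coupling).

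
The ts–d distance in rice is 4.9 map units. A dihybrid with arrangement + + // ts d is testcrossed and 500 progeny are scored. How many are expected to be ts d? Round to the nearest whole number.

238

A map distance of 4.9 map units corresponds to a recombination frequency of 0.049.
The F1 is + + / ts d, so ts d is a parental gamete class with expected frequency (1 − r)/2 = 0.951/2 = 0.4755.
Expected number = 0.4755 × 500 = 237.75 ≈ 238.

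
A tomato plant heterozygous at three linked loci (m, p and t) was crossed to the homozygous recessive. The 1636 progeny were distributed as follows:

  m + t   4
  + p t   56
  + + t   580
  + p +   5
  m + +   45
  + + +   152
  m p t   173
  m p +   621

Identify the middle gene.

m

The two most frequent reciprocal classes, + + t and m p +, are the parental types, so the F1 was + + t / m p +.
The two rarest classes, m + t and + p +, are the double crossovers. Comparing them with the parentals, only the m allele has switched, so m is the middle locus and the order is t – m – p.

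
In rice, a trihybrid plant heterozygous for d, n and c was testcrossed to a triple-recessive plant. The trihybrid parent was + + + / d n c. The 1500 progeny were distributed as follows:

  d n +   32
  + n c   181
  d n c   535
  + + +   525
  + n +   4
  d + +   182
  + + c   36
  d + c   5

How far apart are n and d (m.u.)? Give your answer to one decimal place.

The two rarest classes, + n + and d + c, are the double crossovers. Comparing them with the parentals, only the n allele has switched, so n is the middle locus and the order is c – n – d.
Crossovers in the n–d interval produce the single-crossover classes d + + and + n c (182 + 181 = 363) plus the double crossovers (9).
RF(n–d) = (363 + 9) / 1500 = 372/1500 = 0.2480 → 24.8 m.u.

24.8 m.u.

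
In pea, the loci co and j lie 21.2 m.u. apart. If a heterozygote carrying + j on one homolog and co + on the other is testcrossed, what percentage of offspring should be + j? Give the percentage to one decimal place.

A map distance of 21.2 m.u. corresponds to a recombination frequency of 0.212.
The F1 is + j / co +, so + j is a parental gamete class with expected frequency (1 − r)/2 = 0.788/2 = 0.3940.
That is 0.3940 = 39.4% of the progeny.

39.4%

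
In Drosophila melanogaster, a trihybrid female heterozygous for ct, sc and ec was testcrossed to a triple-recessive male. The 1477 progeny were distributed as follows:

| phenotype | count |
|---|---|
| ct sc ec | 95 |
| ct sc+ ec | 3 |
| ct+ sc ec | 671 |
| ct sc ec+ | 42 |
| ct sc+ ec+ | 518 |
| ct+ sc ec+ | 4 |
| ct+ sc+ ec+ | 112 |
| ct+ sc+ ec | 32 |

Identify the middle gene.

ec

The two most frequent reciprocal classes, ct+ sc ec and ct sc+ ec+, are the parental types, so the F1 was ct+ sc ec / ct sc+ ec+.
The two rarest classes, ct+ sc ec+ and ct sc+ ec, are the double crossovers. Comparing them with the parentals, only the ec allele has switched, so ec is the middle locus and the order is sc – ec – ct.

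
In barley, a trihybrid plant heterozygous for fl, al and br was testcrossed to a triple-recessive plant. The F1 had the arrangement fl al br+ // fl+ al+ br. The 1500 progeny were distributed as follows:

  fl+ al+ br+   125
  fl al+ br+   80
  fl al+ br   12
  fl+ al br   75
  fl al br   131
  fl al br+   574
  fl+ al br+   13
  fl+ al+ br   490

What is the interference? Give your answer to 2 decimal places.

0.26

The two rarest classes, fl+ al br+ and fl al+ br, are the double crossovers. Comparing them with the parentals, only the fl allele has switched, so fl is the middle locus and the order is br – fl – al.
br–fl: (256 + 25)/1500 = 0.1873; fl–al: (155 + 25)/1500 = 0.1200.
Expected DCO frequency = 0.1873 × 0.1200 ≈ 0.02248; observed = 25/1500 ≈ 0.01667.
Coefficient of coincidence = 0.01667/0.02248 ≈ 0.74; interference = 1 − 0.74 = 0.26.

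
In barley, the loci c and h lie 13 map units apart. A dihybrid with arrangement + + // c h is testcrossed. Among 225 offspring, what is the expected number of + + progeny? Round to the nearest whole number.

A map distance of 13 map units corresponds to a recombination frequency of 0.130.
The F1 is + + / c h, so + + is a parental gamete class with expected frequency (1 − r)/2 = 0.870/2 = 0.4350.
Expected number = 0.4350 × 225 = 97.88 ≈ 98.

98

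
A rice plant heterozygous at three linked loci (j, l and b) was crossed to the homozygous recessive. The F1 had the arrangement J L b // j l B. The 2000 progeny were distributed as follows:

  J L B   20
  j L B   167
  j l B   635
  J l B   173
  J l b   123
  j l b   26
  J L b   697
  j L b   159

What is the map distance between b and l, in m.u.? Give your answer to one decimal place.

16.8 m.u.

The two rarest classes, J L B and j l b, are the double crossovers. Comparing them with the parentals, only the b allele has switched, so b is the middle locus and the order is j – b – l.
Crossovers in the b–l interval produce the single-crossover classes J l b and j L B (123 + 167 = 290) plus the double crossovers (46).
RF(b–l) = (290 + 46) / 2000 = 336/2000 = 0.1680 → 16.8 m.u.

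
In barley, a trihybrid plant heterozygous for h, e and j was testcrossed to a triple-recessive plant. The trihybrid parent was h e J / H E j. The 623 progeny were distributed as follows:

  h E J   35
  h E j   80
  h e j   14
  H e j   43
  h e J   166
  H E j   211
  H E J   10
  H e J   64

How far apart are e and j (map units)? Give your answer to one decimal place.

The two rarest classes, h e j and H E J, are the double crossovers. Comparing them with the parentals, only the j allele has switched, so j is the middle locus and the order is e – j – h.
Crossovers in the e–j interval produce the single-crossover classes h E J and H e j (35 + 43 = 78) plus the double crossovers (24).
RF(e–j) = (78 + 24) / 623 = 102/623 = 0.1637 → 16.4 map units.

16.4 map units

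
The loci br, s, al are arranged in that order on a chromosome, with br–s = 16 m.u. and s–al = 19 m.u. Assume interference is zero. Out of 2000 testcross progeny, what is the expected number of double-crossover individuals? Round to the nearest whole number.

Map distances give recombination frequencies of 0.160 and 0.190 for the two intervals.
With no interference, expected double-crossover frequency = 0.160 × 0.190 = 0.03040.
Expected number = 0.03040 × 2000 = 60.80 ≈ 61.

61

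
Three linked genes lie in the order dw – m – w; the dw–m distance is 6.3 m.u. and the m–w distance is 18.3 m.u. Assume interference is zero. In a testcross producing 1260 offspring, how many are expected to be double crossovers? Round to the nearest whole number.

Map distances give recombination frequencies of 0.063 and 0.183 for the two intervals.
With no interference, expected double-crossover frequency = 0.063 × 0.183 = 0.01153.
Expected number = 0.01153 × 1260 = 14.53 ≈ 15.

15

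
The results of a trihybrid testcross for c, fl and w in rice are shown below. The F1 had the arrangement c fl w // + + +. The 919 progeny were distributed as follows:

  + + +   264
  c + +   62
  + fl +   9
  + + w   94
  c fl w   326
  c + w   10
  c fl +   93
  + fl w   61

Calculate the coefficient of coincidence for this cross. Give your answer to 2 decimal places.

The two rarest classes, c + w and + fl +, are the double crossovers. Comparing them with the parentals, only the fl allele has switched, so fl is the middle locus and the order is w – fl – c.
w–fl: (187 + 19)/919 = 0.2242; fl–c: (123 + 19)/919 = 0.1545.
Expected DCO frequency = 0.2242 × 0.1545 ≈ 0.03464; observed = 19/919 ≈ 0.02067.
Coefficient of coincidence = 0.02067/0.03464 ≈ 0.60.

0.60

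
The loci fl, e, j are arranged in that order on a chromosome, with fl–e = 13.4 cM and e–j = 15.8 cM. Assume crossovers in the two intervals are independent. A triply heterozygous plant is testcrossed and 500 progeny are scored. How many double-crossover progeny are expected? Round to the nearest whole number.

Map distances give recombination frequencies of 0.134 and 0.158 for the two intervals.
With no interference, expected double-crossover frequency = 0.134 × 0.158 = 0.02117.
Expected number = 0.02117 × 500 = 10.59 ≈ 11.

11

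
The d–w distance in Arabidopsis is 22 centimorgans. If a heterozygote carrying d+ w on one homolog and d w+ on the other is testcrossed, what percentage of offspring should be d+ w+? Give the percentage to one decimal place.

11.0%

A map distance of 22 centimorgans corresponds to a recombination frequency of 0.220.
The F1 is d+ w / d w+, so d+ w+ is a recombinant gamete class with expected frequency r/2 = 0.220/2 = 0.1100.
That is 0.1100 = 11.0% of the progeny.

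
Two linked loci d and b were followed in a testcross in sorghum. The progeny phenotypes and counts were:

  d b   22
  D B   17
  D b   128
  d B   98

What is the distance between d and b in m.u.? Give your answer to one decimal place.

The two most frequent classes, D b (128) and d B (98), are the parental types, so the F1 was D b / d B.
The recombinant classes are D B and d b: 17 + 22 = 39.
Recombination frequency = 39/265 = 0.1472 ≈ 14.7%, i.e. 14.7 m.u.

14.7 m.u.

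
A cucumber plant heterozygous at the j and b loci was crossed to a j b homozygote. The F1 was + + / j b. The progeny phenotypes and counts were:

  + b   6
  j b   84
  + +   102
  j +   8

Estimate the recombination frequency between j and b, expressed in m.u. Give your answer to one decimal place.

7.0 m.u.

The recombinant classes are + b and j +: 6 + 8 = 14.
Recombination frequency = 14/200 = 0.0700 ≈ 7.0%, i.e. 7.0 m.u.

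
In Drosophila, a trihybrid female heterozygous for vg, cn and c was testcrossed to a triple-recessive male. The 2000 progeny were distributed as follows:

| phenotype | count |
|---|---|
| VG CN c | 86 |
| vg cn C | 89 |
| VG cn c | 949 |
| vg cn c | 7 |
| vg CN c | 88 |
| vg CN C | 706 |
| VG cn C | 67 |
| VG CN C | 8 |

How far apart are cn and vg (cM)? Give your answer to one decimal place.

9.5 cM

The two most frequent reciprocal classes, vg CN C and VG cn c, are the parental types, so the F1 was vg CN C / VG cn c.
The two rarest classes, VG CN C and vg cn c, are the double crossovers. Comparing them with the parentals, only the vg allele has switched, so vg is the middle locus and the order is c – vg – cn.
Crossovers in the vg–cn interval produce the single-crossover classes vg cn C and VG CN c (89 + 86 = 175) plus the double crossovers (15).
RF(vg–cn) = (175 + 15) / 2000 = 190/2000 = 0.0950 → 9.5 cM.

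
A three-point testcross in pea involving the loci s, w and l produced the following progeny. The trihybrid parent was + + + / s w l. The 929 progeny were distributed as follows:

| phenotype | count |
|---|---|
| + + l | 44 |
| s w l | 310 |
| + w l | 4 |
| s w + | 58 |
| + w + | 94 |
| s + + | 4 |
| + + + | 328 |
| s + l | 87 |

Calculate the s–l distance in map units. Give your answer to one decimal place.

11.8 map units

The two rarest classes, s + + and + w l, are the double crossovers. Comparing them with the parentals, only the s allele has switched, so s is the middle locus and the order is w – s – l.
Crossovers in the s–l interval produce the single-crossover classes + + l and s w + (44 + 58 = 102) plus the double crossovers (8).
RF(s–l) = (102 + 8) / 929 = 110/929 = 0.1184 → 11.8 map units.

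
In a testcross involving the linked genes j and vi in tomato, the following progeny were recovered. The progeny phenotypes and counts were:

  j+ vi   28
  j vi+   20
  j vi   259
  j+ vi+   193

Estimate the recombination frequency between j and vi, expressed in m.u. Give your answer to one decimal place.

The two most frequent classes, j+ vi+ (193) and j vi (259), are the parental types, so the F1 was j+ vi+ / j vi.
The recombinant classes are j+ vi and j vi+: 28 + 20 = 48.
Recombination frequency = 48/500 = 0.0960 ≈ 9.6%, i.e. 9.6 m.u.

9.6 m.u.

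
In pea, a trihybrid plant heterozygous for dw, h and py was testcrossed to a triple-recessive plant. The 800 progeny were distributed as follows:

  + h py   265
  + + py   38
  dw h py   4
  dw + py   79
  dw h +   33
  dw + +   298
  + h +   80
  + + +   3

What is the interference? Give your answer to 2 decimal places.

0.57

The two most frequent reciprocal classes, dw + + and + h py, are the parental types, so the F1 was dw + + / + h py.
The two rarest classes, + + + and dw h py, are the double crossovers. Comparing them with the parentals, only the dw allele has switched, so dw is the middle locus and the order is h – dw – py.
h–dw: (71 + 7)/800 = 0.0975; dw–py: (159 + 7)/800 = 0.2075.
Expected DCO frequency = 0.0975 × 0.2075 ≈ 0.02023; observed = 7/800 ≈ 0.00875.
Coefficient of coincidence = 0.00875/0.02023 ≈ 0.43; interference = 1 − 0.43 = 0.57.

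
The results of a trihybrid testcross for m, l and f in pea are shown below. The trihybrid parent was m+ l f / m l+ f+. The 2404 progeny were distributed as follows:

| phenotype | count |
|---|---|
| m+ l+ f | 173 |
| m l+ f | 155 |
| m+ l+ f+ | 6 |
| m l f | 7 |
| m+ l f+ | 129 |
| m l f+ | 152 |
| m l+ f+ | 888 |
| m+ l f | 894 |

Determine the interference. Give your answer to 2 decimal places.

0.69

The two rarest classes, m l f and m+ l+ f+, are the double crossovers. Comparing them with the parentals, only the m allele has switched, so m is the middle locus and the order is f – m – l.
f–m: (284 + 13)/2404 = 0.1235; m–l: (325 + 13)/2404 = 0.1406.
Expected DCO frequency = 0.1235 × 0.1406 ≈ 0.01736; observed = 13/2404 ≈ 0.00541.
Coefficient of coincidence = 0.00541/0.01736 ≈ 0.31; interference = 1 − 0.31 = 0.69.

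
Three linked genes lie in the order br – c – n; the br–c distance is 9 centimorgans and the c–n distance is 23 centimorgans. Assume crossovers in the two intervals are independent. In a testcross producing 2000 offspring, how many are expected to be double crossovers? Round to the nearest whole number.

41

Map distances give recombination frequencies of 0.090 and 0.230 for the two intervals.
With no interference, expected double-crossover frequency = 0.090 × 0.230 = 0.02070.
Expected number = 0.02070 × 2000 = 41.40 ≈ 41.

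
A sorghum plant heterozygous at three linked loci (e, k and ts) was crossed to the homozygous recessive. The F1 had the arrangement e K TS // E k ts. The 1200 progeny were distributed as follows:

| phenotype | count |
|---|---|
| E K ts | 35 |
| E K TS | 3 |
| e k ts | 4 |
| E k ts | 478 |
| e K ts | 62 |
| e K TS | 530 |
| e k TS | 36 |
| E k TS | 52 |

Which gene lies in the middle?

The two rarest classes, E K TS and e k ts, are the double crossovers. Comparing them with the parentals, only the e allele has switched, so e is the middle locus and the order is ts – e – k.

e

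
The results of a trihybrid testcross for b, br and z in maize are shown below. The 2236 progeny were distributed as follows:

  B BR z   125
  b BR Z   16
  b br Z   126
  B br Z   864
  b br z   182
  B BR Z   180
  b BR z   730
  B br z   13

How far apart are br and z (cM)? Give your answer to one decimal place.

17.5 cM

The two most frequent reciprocal classes, b BR z and B br Z, are the parental types, so the F1 was b BR z / B br Z.
The two rarest classes, b BR Z and B br z, are the double crossovers. Comparing them with the parentals, only the z allele has switched, so z is the middle locus and the order is br – z – b.
Crossovers in the br–z interval produce the single-crossover classes b br z and B BR Z (182 + 180 = 362) plus the double crossovers (29).
RF(br–z) = (362 + 29) / 2236 = 391/2236 = 0.1749 → 17.5 cM.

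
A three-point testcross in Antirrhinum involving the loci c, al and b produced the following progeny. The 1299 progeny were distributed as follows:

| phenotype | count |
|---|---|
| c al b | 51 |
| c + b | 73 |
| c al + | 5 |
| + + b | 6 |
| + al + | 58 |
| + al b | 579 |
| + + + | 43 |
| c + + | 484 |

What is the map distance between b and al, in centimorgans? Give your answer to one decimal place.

10.9 centimorgans

The two most frequent reciprocal classes, + al b and c + +, are the parental types, so the F1 was + al b / c + +.
The two rarest classes, + + b and c al +, are the double crossovers. Comparing them with the parentals, only the al allele has switched, so al is the middle locus and the order is b – al – c.
Crossovers in the b–al interval produce the single-crossover classes + al + and c + b (58 + 73 = 131) plus the double crossovers (11).
RF(b–al) = (131 + 11) / 1299 = 142/1299 = 0.1093 → 10.9 centimorgans.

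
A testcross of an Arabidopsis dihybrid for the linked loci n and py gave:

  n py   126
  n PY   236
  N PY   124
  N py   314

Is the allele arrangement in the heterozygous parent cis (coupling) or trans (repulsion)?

trans

The two most frequent classes are N py (314) and n PY (236); these are the parental (non-recombinant) types.
So the F1 carried N py on one chromosome and n PY on the other — the recessive alleles are on opposite chromosomes (trans / repulsion).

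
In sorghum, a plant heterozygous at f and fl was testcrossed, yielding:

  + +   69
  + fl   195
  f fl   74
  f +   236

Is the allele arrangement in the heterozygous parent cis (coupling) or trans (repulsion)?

trans

The two most frequent classes are + fl (195) and f + (236); these are the parental (non-recombinant) types.
So the F1 carried + fl on one chromosome and f + on the other — the recessive alleles are on opposite chromosomes (trans / repulsion).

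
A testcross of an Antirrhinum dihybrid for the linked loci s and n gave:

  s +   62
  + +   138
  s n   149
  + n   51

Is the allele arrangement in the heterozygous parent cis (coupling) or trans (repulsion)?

cis

The two most frequent classes are + + (138) and s n (149); these are the parental (non-recombinant) types.
So the F1 carried + + on one chromosome and s n on the other — the recessive alleles are on the same chromosome (cis / coupling).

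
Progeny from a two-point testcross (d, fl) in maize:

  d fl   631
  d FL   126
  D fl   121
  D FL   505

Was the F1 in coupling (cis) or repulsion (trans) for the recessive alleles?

The two most frequent classes are D FL (505) and d fl (631); these are the parental (non-recombinant) types.
So the F1 carried D FL on one chromosome and d fl on the other — the recessive alleles are on the same chromosome (cis / coupling).

cis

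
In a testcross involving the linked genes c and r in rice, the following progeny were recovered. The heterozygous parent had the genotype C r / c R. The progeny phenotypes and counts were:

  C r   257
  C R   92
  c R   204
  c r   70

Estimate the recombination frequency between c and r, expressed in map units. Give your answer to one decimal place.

26.0 map units

The recombinant classes are C R and c r: 92 + 70 = 162.
Recombination frequency = 162/623 = 0.2600 ≈ 26.0%, i.e. 26.0 map units.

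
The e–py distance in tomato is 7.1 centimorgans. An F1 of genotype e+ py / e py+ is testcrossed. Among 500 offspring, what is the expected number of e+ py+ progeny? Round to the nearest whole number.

A map distance of 7.1 centimorgans corresponds to a recombination frequency of 0.071.
The F1 is e+ py / e py+, so e+ py+ is a recombinant gamete class with expected frequency r/2 = 0.071/2 = 0.0355.
Expected number = 0.0355 × 500 = 17.75 ≈ 18.

18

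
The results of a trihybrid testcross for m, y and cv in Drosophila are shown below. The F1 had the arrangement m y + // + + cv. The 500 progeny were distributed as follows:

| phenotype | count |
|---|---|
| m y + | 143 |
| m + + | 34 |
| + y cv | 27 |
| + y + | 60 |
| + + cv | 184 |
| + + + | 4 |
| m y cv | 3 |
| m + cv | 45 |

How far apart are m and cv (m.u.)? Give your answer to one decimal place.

The two rarest classes, m y cv and + + +, are the double crossovers. Comparing them with the parentals, only the cv allele has switched, so cv is the middle locus and the order is y – cv – m.
Crossovers in the cv–m interval produce the single-crossover classes + y + and m + cv (60 + 45 = 105) plus the double crossovers (7).
RF(cv–m) = (105 + 7) / 500 = 112/500 = 0.2240 → 22.4 m.u.

22.4 m.u.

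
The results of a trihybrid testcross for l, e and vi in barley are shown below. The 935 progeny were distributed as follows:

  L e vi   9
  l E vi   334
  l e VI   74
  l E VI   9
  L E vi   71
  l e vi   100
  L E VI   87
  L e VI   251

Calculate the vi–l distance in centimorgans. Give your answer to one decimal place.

The two most frequent reciprocal classes, l E vi and L e VI, are the parental types, so the F1 was l E vi / L e VI.
The two rarest classes, l E VI and L e vi, are the double crossovers. Comparing them with the parentals, only the vi allele has switched, so vi is the middle locus and the order is l – vi – e.
Crossovers in the l–vi interval produce the single-crossover classes L E vi and l e VI (71 + 74 = 145) plus the double crossovers (18).
RF(l–vi) = (145 + 18) / 935 = 163/935 = 0.1743 → 17.4 centimorgans.

17.4 centimorgans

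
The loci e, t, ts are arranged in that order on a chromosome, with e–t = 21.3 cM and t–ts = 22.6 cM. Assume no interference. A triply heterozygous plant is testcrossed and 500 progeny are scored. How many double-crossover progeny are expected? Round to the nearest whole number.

Map distances give recombination frequencies of 0.213 and 0.226 for the two intervals.
With no interference, expected double-crossover frequency = 0.213 × 0.226 = 0.04814.
Expected number = 0.04814 × 500 = 24.07 ≈ 24.

24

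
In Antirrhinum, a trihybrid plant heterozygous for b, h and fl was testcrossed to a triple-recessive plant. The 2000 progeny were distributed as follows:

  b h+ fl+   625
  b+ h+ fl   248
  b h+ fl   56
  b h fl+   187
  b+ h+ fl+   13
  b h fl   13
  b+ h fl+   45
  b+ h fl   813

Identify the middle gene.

The two most frequent reciprocal classes, b h+ fl+ and b+ h fl, are the parental types, so the F1 was b h+ fl+ / b+ h fl.
The two rarest classes, b+ h+ fl+ and b h fl, are the double crossovers. Comparing them with the parentals, only the b allele has switched, so b is the middle locus and the order is h – b – fl.

b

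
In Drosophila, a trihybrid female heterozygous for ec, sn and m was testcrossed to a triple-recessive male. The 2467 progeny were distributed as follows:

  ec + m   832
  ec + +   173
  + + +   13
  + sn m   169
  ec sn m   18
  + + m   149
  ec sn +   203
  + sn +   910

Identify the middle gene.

The two most frequent reciprocal classes, ec + m and + sn +, are the parental types, so the F1 was ec + m / + sn +.
The two rarest classes, ec sn m and + + +, are the double crossovers. Comparing them with the parentals, only the sn allele has switched, so sn is the middle locus and the order is m – sn – ec.

sn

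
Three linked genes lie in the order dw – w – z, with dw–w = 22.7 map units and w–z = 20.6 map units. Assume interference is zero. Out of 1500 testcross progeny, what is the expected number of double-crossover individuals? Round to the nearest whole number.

Map distances give recombination frequencies of 0.227 and 0.206 for the two intervals.
With no interference, expected double-crossover frequency = 0.227 × 0.206 = 0.04676.
Expected number = 0.04676 × 1500 = 70.14 ≈ 70.

70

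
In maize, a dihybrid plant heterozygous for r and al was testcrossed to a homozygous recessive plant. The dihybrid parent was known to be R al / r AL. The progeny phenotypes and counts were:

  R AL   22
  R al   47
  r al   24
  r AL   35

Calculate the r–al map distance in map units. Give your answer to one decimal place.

The recombinant classes are R AL and r al: 22 + 24 = 46.
Recombination frequency = 46/128 = 0.3594 ≈ 35.9%, i.e. 35.9 map units.

35.9 map units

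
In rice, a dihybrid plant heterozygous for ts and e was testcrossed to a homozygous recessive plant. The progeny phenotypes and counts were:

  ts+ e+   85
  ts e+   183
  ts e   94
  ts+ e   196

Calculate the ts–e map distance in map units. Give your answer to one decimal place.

The two most frequent classes, ts+ e (196) and ts e+ (183), are the parental types, so the F1 was ts+ e / ts e+.
The recombinant classes are ts+ e+ and ts e: 85 + 94 = 179.
Recombination frequency = 179/558 = 0.3208 ≈ 32.1%, i.e. 32.1 map units.

32.1 map units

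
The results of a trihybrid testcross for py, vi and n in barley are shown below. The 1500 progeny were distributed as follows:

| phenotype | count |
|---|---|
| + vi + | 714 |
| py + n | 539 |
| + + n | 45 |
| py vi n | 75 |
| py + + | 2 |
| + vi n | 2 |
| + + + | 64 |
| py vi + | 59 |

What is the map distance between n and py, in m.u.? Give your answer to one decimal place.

The two most frequent reciprocal classes, + vi + and py + n, are the parental types, so the F1 was + vi + / py + n.
The two rarest classes, + vi n and py + +, are the double crossovers. Comparing them with the parentals, only the n allele has switched, so n is the middle locus and the order is py – n – vi.
Crossovers in the py–n interval produce the single-crossover classes py vi + and + + n (59 + 45 = 104) plus the double crossovers (4).
RF(py–n) = (104 + 4) / 1500 = 108/1500 = 0.0720 → 7.2 m.u.

7.2 m.u.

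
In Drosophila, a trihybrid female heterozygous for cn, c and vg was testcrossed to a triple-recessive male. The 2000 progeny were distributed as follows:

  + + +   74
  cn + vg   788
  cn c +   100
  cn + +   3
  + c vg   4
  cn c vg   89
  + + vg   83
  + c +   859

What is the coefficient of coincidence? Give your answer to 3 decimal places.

The two most frequent reciprocal classes, cn + vg and + c +, are the parental types, so the F1 was cn + vg / + c +.
The two rarest classes, cn + + and + c vg, are the double crossovers. Comparing them with the parentals, only the vg allele has switched, so vg is the middle locus and the order is c – vg – cn.
c–vg: (163 + 7)/2000 = 0.0850; vg–cn: (183 + 7)/2000 = 0.0950.
Expected DCO frequency = 0.0850 × 0.0950 ≈ 0.00808; observed = 7/2000 ≈ 0.00350.
Coefficient of coincidence = 0.00350/0.00808 ≈ 0.433.

0.433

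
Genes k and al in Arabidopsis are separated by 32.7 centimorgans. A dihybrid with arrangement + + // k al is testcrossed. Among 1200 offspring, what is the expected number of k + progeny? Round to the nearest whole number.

A map distance of 32.7 centimorgans corresponds to a recombination frequency of 0.327.
The F1 is + + / k al, so k + is a recombinant gamete class with expected frequency r/2 = 0.327/2 = 0.1635.
Expected number = 0.1635 × 1200 = 196.20 ≈ 196.

196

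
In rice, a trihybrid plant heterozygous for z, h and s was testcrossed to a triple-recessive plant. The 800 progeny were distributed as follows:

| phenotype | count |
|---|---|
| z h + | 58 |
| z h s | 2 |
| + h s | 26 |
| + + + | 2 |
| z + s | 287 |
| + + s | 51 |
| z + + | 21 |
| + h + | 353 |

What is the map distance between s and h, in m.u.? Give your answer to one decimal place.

The two most frequent reciprocal classes, + h + and z + s, are the parental types, so the F1 was + h + / z + s.
The two rarest classes, + + + and z h s, are the double crossovers. Comparing them with the parentals, only the h allele has switched, so h is the middle locus and the order is s – h – z.
Crossovers in the s–h interval produce the single-crossover classes + h s and z + + (26 + 21 = 47) plus the double crossovers (4).
RF(s–h) = (47 + 4) / 800 = 51/800 = 0.0638 → 6.4 m.u.

6.4 m.u.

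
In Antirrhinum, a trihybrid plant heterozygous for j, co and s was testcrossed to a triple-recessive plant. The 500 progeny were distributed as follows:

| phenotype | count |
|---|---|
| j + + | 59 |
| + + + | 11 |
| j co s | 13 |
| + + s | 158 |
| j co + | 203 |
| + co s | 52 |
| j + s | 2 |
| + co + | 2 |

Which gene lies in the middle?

The two most frequent reciprocal classes, j co + and + + s, are the parental types, so the F1 was j co + / + + s.
The two rarest classes, + co + and j + s, are the double crossovers. Comparing them with the parentals, only the j allele has switched, so j is the middle locus and the order is s – j – co.

j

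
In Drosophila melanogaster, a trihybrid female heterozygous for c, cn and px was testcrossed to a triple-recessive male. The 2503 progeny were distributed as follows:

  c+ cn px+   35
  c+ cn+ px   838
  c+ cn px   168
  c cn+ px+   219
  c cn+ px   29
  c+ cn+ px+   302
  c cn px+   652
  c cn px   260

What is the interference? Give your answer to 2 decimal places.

0.43

The two most frequent reciprocal classes, c cn px+ and c+ cn+ px, are the parental types, so the F1 was c cn px+ / c+ cn+ px.
The two rarest classes, c+ cn px+ and c cn+ px, are the double crossovers. Comparing them with the parentals, only the c allele has switched, so c is the middle locus and the order is cn – c – px.
cn–c: (387 + 64)/2503 = 0.1802; c–px: (562 + 64)/2503 = 0.2501.
Expected DCO frequency = 0.1802 × 0.2501 ≈ 0.04507; observed = 64/2503 ≈ 0.02557.
Coefficient of coincidence = 0.02557/0.04507 ≈ 0.57; interference = 1 − 0.57 = 0.43.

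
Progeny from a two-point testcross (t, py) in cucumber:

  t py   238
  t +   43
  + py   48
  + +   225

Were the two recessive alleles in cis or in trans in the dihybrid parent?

The two most frequent classes are + + (225) and t py (238); these are the parental (non-recombinant) types.
So the F1 carried + + on one chromosome and t py on the other — the recessive alleles are on the same chromosome (cis / coupling).

cis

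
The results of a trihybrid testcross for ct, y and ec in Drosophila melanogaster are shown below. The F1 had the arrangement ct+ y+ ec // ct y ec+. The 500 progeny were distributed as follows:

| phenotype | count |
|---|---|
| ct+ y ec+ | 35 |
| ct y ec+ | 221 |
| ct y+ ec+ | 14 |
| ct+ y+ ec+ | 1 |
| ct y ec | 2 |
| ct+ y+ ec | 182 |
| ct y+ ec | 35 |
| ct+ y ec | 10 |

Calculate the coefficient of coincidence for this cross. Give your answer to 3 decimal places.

0.761

The two rarest classes, ct+ y+ ec+ and ct y ec, are the double crossovers. Comparing them with the parentals, only the ec allele has switched, so ec is the middle locus and the order is ct – ec – y.
ct–ec: (70 + 3)/500 = 0.1460; ec–y: (24 + 3)/500 = 0.0540.
Expected DCO frequency = 0.1460 × 0.0540 ≈ 0.00788; observed = 3/500 ≈ 0.00600.
Coefficient of coincidence = 0.00600/0.00788 ≈ 0.761.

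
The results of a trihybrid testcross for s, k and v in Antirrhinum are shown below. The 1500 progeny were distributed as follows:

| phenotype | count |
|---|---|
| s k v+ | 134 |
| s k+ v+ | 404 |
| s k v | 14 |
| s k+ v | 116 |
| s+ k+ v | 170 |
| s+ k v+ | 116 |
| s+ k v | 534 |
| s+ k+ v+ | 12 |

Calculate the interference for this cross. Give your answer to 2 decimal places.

0.54

The two most frequent reciprocal classes, s k+ v+ and s+ k v, are the parental types, so the F1 was s k+ v+ / s+ k v.
The two rarest classes, s+ k+ v+ and s k v, are the double crossovers. Comparing them with the parentals, only the s allele has switched, so s is the middle locus and the order is k – s – v.
k–s: (304 + 26)/1500 = 0.2200; s–v: (232 + 26)/1500 = 0.1720.
Expected DCO frequency = 0.2200 × 0.1720 ≈ 0.03784; observed = 26/1500 ≈ 0.01733.
Coefficient of coincidence = 0.01733/0.03784 ≈ 0.46; interference = 1 − 0.46 = 0.54.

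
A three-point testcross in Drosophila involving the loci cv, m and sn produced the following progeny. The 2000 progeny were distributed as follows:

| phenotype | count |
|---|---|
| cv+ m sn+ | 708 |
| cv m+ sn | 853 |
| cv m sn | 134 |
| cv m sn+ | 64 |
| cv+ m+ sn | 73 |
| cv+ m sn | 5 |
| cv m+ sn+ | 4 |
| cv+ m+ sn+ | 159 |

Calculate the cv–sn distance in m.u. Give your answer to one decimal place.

7.3 m.u.

The two most frequent reciprocal classes, cv+ m sn+ and cv m+ sn, are the parental types, so the F1 was cv+ m sn+ / cv m+ sn.
The two rarest classes, cv+ m sn and cv m+ sn+, are the double crossovers. Comparing them with the parentals, only the sn allele has switched, so sn is the middle locus and the order is m – sn – cv.
Crossovers in the sn–cv interval produce the single-crossover classes cv m sn+ and cv+ m+ sn (64 + 73 = 137) plus the double crossovers (9).
RF(sn–cv) = (137 + 9) / 2000 = 146/2000 = 0.0730 → 7.3 m.u.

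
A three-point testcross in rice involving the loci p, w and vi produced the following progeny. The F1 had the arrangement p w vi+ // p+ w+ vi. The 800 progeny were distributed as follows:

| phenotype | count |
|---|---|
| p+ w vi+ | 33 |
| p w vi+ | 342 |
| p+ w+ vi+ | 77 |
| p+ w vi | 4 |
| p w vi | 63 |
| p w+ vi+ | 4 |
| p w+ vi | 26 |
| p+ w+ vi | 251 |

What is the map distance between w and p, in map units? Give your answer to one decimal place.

The two rarest classes, p w+ vi+ and p+ w vi, are the double crossovers. Comparing them with the parentals, only the w allele has switched, so w is the middle locus and the order is p – w – vi.
Crossovers in the p–w interval produce the single-crossover classes p+ w vi+ and p w+ vi (33 + 26 = 59) plus the double crossovers (8).
RF(p–w) = (59 + 8) / 800 = 67/800 = 0.0838 → 8.4 map units.

8.4 map units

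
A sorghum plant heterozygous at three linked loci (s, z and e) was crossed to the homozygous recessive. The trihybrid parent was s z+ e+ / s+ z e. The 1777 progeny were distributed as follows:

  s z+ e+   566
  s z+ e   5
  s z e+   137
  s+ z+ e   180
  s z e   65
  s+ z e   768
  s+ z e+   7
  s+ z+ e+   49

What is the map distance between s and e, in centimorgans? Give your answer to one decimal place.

The two rarest classes, s z+ e and s+ z e+, are the double crossovers. Comparing them with the parentals, only the e allele has switched, so e is the middle locus and the order is s – e – z.
Crossovers in the s–e interval produce the single-crossover classes s+ z+ e+ and s z e (49 + 65 = 114) plus the double crossovers (12).
RF(s–e) = (114 + 12) / 1777 = 126/1777 = 0.0709 → 7.1 centimorgans.

7.1 centimorgans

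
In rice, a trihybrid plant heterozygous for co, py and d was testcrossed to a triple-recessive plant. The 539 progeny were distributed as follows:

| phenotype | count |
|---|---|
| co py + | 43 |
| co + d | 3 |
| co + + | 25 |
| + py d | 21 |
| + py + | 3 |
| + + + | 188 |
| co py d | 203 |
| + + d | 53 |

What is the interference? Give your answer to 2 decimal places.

The two most frequent reciprocal classes, co py d and + + +, are the parental types, so the F1 was co py d / + + +.
The two rarest classes, co + d and + py +, are the double crossovers. Comparing them with the parentals, only the py allele has switched, so py is the middle locus and the order is d – py – co.
d–py: (96 + 6)/539 = 0.1892; py–co: (46 + 6)/539 = 0.0965.
Expected DCO frequency = 0.1892 × 0.0965 ≈ 0.01826; observed = 6/539 ≈ 0.01113.
Coefficient of coincidence = 0.01113/0.01826 ≈ 0.61; interference = 1 − 0.61 = 0.39.

0.39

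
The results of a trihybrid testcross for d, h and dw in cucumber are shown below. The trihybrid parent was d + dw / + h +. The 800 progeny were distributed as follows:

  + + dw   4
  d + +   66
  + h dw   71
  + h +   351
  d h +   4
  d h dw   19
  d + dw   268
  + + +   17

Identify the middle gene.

The two rarest classes, + + dw and d h +, are the double crossovers. Comparing them with the parentals, only the d allele has switched, so d is the middle locus and the order is dw – d – h.

d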